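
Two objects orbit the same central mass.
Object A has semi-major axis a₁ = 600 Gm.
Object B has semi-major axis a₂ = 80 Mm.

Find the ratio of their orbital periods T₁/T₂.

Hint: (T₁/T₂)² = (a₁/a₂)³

Convert to SI: a₁ = 600 Gm = 6e+11 m; a₂ = 80 Mm = 8e+07 m.
From Kepler's third law, (T₁/T₂)² = (a₁/a₂)³, so T₁/T₂ = (a₁/a₂)^(3/2).
a₁/a₂ = 6e+11 / 8e+07 = 7500.
T₁/T₂ = (7500)^(3/2) ≈ 6.495e+05.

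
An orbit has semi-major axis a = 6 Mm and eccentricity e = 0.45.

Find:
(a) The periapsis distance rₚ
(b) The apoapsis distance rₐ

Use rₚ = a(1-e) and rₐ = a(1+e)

Convert to SI: a = 6 Mm = 6e+06 m.
(a) rₚ = a(1 − e) = 6e+06 · (1 − 0.45) = 6e+06 · 0.55 ≈ 3.3e+06 m = 3.3 Mm.
(b) rₐ = a(1 + e) = 6e+06 · (1 + 0.45) = 6e+06 · 1.45 ≈ 8.7e+06 m = 8.7 Mm.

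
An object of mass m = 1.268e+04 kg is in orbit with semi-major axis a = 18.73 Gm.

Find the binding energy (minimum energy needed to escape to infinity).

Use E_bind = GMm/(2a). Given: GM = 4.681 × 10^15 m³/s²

Convert to SI: a = 18.73 Gm = 1.873e+10 m.
Total orbital energy is E = −GMm/(2a); binding energy is E_bind = −E = GMm/(2a).
E_bind = 4.681e+15 · 1.268e+04 / (2 · 1.873e+10) J ≈ 1.584e+09 J = 1.584 GJ.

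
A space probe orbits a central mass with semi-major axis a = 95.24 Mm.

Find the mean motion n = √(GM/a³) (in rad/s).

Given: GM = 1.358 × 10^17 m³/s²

Convert to SI: a = 95.24 Mm = 9.524e+07 m.
n = √(GM / a³).
n = √(1.358e+17 / (9.524e+07)³) rad/s ≈ 0.0003965 rad/s.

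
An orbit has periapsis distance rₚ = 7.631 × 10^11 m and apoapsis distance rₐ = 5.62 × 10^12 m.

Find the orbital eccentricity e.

e = (rₐ − rₚ) / (rₐ + rₚ).
e = (5.62e+12 − 7.631e+11) / (5.62e+12 + 7.631e+11) = 4.8569e+12 / 6.3831e+12 ≈ 0.7609.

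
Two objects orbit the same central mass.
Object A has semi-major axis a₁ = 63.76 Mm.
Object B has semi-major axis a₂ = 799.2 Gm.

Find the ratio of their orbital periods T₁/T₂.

Convert to SI: a₁ = 63.76 Mm = 6.376e+07 m; a₂ = 799.2 Gm = 7.992e+11 m.
From Kepler's third law, (T₁/T₂)² = (a₁/a₂)³, so T₁/T₂ = (a₁/a₂)^(3/2).
a₁/a₂ = 6.376e+07 / 7.992e+11 = 7.97798e-05.
T₁/T₂ = (7.97798e-05)^(3/2) ≈ 7.126e-07.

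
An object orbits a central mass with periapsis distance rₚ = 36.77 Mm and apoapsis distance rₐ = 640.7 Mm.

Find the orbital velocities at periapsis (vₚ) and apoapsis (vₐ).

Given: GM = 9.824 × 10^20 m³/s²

Convert to SI: rₚ = 36.77 Mm = 3.677e+07 m; rₐ = 640.7 Mm = 6.407e+08 m.
Use the vis-viva equation v² = GM(2/r − 1/a) with a = (rₚ + rₐ)/2 = (3.677e+07 + 6.407e+08)/2 = 3.38735e+08 m.
vₚ = √(GM · (2/rₚ − 1/a)) = √(9.824e+20 · (2/3.677e+07 − 1/3.38735e+08)) m/s ≈ 7.109e+06 m/s = 7109 km/s.
vₐ = √(GM · (2/rₐ − 1/a)) = √(9.824e+20 · (2/6.407e+08 − 1/3.38735e+08)) m/s ≈ 4.08e+05 m/s = 408 km/s.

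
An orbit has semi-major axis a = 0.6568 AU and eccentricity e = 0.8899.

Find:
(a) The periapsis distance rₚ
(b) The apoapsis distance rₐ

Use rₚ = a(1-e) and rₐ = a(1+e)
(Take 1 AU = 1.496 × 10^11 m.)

Convert to SI: a = 0.6568 AU = 9.82573e+10 m.
(a) rₚ = a(1 − e) = 9.82573e+10 · (1 − 0.8899) = 9.82573e+10 · 0.1101 ≈ 1.082e+10 m = 0.07231 AU.
(b) rₐ = a(1 + e) = 9.82573e+10 · (1 + 0.8899) = 9.82573e+10 · 1.8899 ≈ 1.857e+11 m = 1.241 AU.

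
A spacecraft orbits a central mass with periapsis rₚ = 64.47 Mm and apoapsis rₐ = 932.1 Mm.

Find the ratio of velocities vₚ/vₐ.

Convert to SI: rₚ = 64.47 Mm = 6.447e+07 m; rₐ = 932.1 Mm = 9.321e+08 m.
Conservation of angular momentum gives rₚvₚ = rₐvₐ, so vₚ/vₐ = rₐ/rₚ.
vₚ/vₐ = 9.321e+08 / 6.447e+07 ≈ 14.46.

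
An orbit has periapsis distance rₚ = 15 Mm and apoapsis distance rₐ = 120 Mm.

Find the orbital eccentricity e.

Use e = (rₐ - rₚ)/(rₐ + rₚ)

Convert to SI: rₚ = 15 Mm = 1.5e+07 m; rₐ = 120 Mm = 1.2e+08 m.
e = (rₐ − rₚ) / (rₐ + rₚ).
e = (1.2e+08 − 1.5e+07) / (1.2e+08 + 1.5e+07) = 1.05e+08 / 1.35e+08 ≈ 0.7778.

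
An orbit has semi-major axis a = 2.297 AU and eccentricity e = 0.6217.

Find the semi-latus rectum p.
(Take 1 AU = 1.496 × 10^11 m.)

Convert to SI: a = 2.297 AU = 3.43631e+11 m.
p = a (1 − e²).
p = 3.43631e+11 · (1 − (0.6217)²) = 3.43631e+11 · 0.613489 ≈ 2.108e+11 m = 1.409 AU.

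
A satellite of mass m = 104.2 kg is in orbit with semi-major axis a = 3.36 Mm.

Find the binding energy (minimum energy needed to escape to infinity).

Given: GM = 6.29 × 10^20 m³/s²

Convert to SI: a = 3.36 Mm = 3.36e+06 m.
Total orbital energy is E = −GMm/(2a); binding energy is E_bind = −E = GMm/(2a).
E_bind = 6.29e+20 · 104.2 / (2 · 3.36e+06) J ≈ 9.753e+15 J = 9.753 PJ.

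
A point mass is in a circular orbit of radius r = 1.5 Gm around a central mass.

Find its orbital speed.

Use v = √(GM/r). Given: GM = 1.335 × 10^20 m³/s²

Convert to SI: r = 1.5 Gm = 1.5e+09 m.
For a circular orbit, gravity supplies the centripetal force, so v = √(GM / r).
v = √(1.335e+20 / 1.5e+09) m/s ≈ 2.983e+05 m/s = 298.3 km/s.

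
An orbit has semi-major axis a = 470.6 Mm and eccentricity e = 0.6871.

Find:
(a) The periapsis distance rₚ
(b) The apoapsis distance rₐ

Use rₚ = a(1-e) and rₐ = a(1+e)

Convert to SI: a = 470.6 Mm = 4.706e+08 m.
(a) rₚ = a(1 − e) = 4.706e+08 · (1 − 0.6871) = 4.706e+08 · 0.3129 ≈ 1.473e+08 m = 147.3 Mm.
(b) rₐ = a(1 + e) = 4.706e+08 · (1 + 0.6871) = 4.706e+08 · 1.6871 ≈ 7.939e+08 m = 793.9 Mm.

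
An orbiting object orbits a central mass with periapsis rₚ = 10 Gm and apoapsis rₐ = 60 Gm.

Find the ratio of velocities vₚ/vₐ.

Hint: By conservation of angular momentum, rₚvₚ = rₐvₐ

Convert to SI: rₚ = 10 Gm = 1e+10 m; rₐ = 60 Gm = 6e+10 m.
Conservation of angular momentum gives rₚvₚ = rₐvₐ, so vₚ/vₐ = rₐ/rₚ.
vₚ/vₐ = 6e+10 / 1e+10 ≈ 6.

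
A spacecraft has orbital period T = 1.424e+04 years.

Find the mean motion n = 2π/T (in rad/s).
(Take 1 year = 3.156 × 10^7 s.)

Convert to SI: T = 1.424e+04 years = 4.49414e+11 s.
n = 2π / T.
n = 2π / 4.49414e+11 s ≈ 1.398e-11 rad/s.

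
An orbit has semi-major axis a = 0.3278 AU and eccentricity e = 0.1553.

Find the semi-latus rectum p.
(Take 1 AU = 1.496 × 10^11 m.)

Convert to SI: a = 0.3278 AU = 4.90389e+10 m.
p = a (1 − e²).
p = 4.90389e+10 · (1 − (0.1553)²) = 4.90389e+10 · 0.975882 ≈ 4.786e+10 m = 0.3199 AU.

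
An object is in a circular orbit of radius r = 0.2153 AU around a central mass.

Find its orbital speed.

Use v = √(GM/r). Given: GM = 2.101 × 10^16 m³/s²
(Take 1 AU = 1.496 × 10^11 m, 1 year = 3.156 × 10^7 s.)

Convert to SI: r = 0.2153 AU = 3.22089e+10 m.
For a circular orbit, gravity supplies the centripetal force, so v = √(GM / r).
v = √(2.101e+16 / 3.22089e+10) m/s ≈ 807.7 m/s = 0.1704 AU/year.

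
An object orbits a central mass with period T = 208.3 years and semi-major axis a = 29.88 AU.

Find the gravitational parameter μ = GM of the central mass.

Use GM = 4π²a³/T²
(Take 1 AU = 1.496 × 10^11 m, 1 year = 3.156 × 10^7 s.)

Convert to SI: T = 208.3 years = 6.57395e+09 s; a = 29.88 AU = 4.47005e+12 m.
GM = 4π² · a³ / T².
GM = 4π² · (4.47005e+12)³ / (6.57395e+09)² m³/s² ≈ 8.159e+19 m³/s² = 8.159 × 10^19 m³/s².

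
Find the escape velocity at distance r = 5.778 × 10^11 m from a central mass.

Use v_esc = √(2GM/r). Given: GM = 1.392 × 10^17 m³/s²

Escape velocity comes from setting total energy to zero: ½v² − GM/r = 0 ⇒ v_esc = √(2GM / r).
v_esc = √(2 · 1.392e+17 / 5.778e+11) m/s ≈ 694.1 m/s = 694.1 m/s.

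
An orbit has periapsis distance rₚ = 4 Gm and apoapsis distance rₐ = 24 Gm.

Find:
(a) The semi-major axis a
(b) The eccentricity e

Convert to SI: rₚ = 4 Gm = 4e+09 m; rₐ = 24 Gm = 2.4e+10 m.
(a) a = (rₚ + rₐ) / 2 = (4e+09 + 2.4e+10) / 2 ≈ 1.4e+10 m = 14 Gm.
(b) e = (rₐ − rₚ) / (rₐ + rₚ) = (2.4e+10 − 4e+09) / (2.4e+10 + 4e+09) ≈ 0.7143.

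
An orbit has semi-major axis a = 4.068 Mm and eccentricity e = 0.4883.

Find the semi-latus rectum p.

Convert to SI: a = 4.068 Mm = 4.068e+06 m.
p = a (1 − e²).
p = 4.068e+06 · (1 − (0.4883)²) = 4.068e+06 · 0.761563 ≈ 3.098e+06 m = 3.098 Mm.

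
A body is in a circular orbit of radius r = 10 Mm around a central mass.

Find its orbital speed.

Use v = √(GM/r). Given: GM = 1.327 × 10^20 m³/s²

Convert to SI: r = 10 Mm = 1e+07 m.
For a circular orbit, gravity supplies the centripetal force, so v = √(GM / r).
v = √(1.327e+20 / 1e+07) m/s ≈ 3.643e+06 m/s = 3643 km/s.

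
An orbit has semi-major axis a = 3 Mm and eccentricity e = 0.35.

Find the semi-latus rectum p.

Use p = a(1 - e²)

Convert to SI: a = 3 Mm = 3e+06 m.
p = a (1 − e²).
p = 3e+06 · (1 − (0.35)²) = 3e+06 · 0.8775 ≈ 2.632e+06 m = 2.632 Mm.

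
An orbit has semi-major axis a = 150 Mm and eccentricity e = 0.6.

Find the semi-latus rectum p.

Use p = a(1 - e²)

Convert to SI: a = 150 Mm = 1.5e+08 m.
p = a (1 − e²).
p = 1.5e+08 · (1 − (0.6)²) = 1.5e+08 · 0.64 ≈ 9.6e+07 m = 96 Mm.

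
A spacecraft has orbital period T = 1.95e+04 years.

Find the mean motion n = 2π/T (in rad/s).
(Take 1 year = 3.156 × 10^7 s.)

Convert to SI: T = 1.95e+04 years = 6.1542e+11 s.
n = 2π / T.
n = 2π / 6.1542e+11 s ≈ 1.021e-11 rad/s.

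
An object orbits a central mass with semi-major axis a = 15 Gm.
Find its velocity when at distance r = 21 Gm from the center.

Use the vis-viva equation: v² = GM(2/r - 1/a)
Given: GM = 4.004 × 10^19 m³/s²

Convert to SI: a = 15 Gm = 1.5e+10 m; r = 21 Gm = 2.1e+10 m.
Vis-viva: v = √(GM · (2/r − 1/a)).
2/r − 1/a = 2/2.1e+10 − 1/1.5e+10 = 2.85714e-11 m⁻¹.
v = √(4.004e+19 · 2.85714e-11) m/s ≈ 3.382e+04 m/s = 33.82 km/s.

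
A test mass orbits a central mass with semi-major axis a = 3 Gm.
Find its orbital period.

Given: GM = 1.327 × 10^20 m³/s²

Convert to SI: a = 3 Gm = 3e+09 m.
Kepler's third law: T = 2π √(a³ / GM).
Substituting a = 3e+09 m and GM = 1.327e+20 m³/s²:
T = 2π √((3e+09)³ / 1.327e+20) s
T ≈ 8.962e+04 s = 1.037 days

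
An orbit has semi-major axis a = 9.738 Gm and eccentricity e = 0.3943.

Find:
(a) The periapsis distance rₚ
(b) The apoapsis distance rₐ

Convert to SI: a = 9.738 Gm = 9.738e+09 m.
(a) rₚ = a(1 − e) = 9.738e+09 · (1 − 0.3943) = 9.738e+09 · 0.6057 ≈ 5.898e+09 m = 5.898 Gm.
(b) rₐ = a(1 + e) = 9.738e+09 · (1 + 0.3943) = 9.738e+09 · 1.3943 ≈ 1.358e+10 m = 13.58 Gm.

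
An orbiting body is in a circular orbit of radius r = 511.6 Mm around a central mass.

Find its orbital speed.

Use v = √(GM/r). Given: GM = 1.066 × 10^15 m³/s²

Convert to SI: r = 511.6 Mm = 5.116e+08 m.
For a circular orbit, gravity supplies the centripetal force, so v = √(GM / r).
v = √(1.066e+15 / 5.116e+08) m/s ≈ 1443 m/s = 1.443 km/s.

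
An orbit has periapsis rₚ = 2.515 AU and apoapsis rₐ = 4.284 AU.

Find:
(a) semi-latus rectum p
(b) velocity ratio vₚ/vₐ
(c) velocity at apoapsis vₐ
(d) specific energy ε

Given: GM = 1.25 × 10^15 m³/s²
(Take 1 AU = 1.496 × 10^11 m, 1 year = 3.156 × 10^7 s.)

Convert to SI: rₚ = 2.515 AU = 3.76244e+11 m; rₐ = 4.284 AU = 6.40886e+11 m.
(a) From a = (rₚ + rₐ)/2 = 5.08565e+11 m and e = (rₐ − rₚ)/(rₐ + rₚ) = 0.260185, p = a(1 − e²) = 5.08565e+11 · (1 − (0.260185)²) ≈ 4.741e+11 m
(b) Conservation of angular momentum (rₚvₚ = rₐvₐ) gives vₚ/vₐ = rₐ/rₚ = 6.40886e+11/3.76244e+11 ≈ 1.703
(c) With a = (rₚ + rₐ)/2 = 5.08565e+11 m, vₐ = √(GM (2/rₐ − 1/a)) = √(1.25e+15 · (2/6.40886e+11 − 1/5.08565e+11)) m/s ≈ 37.99 m/s
(d) With a = (rₚ + rₐ)/2 = 5.08565e+11 m, ε = −GM/(2a) = −1.25e+15/(2 · 5.08565e+11) J/kg ≈ -1229 J/kg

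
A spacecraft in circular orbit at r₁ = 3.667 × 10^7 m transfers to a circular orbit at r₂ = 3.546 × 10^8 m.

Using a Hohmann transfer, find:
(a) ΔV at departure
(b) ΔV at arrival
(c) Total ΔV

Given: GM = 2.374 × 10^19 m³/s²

Transfer semi-major axis: a_t = (r₁ + r₂)/2 = (3.667e+07 + 3.546e+08)/2 = 1.95635e+08 m.
Circular speeds: v₁ = √(GM/r₁) = 804609 m/s, v₂ = √(GM/r₂) = 258744 m/s.
Transfer speeds (vis-viva v² = GM(2/r − 1/a_t)): v₁ᵗ = 1.08326e+06 m/s, v₂ᵗ = 112022 m/s.
(a) ΔV₁ = |v₁ᵗ − v₁| ≈ 2.786e+05 m/s = 278.6 km/s.
(b) ΔV₂ = |v₂ − v₂ᵗ| ≈ 1.467e+05 m/s = 146.7 km/s.
(c) ΔV_total = ΔV₁ + ΔV₂ ≈ 4.254e+05 m/s = 425.4 km/s.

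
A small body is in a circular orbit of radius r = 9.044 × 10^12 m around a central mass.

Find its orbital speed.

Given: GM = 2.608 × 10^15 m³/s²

For a circular orbit, gravity supplies the centripetal force, so v = √(GM / r).
v = √(2.608e+15 / 9.044e+12) m/s ≈ 16.98 m/s = 16.98 m/s.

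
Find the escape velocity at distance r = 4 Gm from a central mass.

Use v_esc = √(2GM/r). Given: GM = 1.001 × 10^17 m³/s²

Convert to SI: r = 4 Gm = 4e+09 m.
Escape velocity comes from setting total energy to zero: ½v² − GM/r = 0 ⇒ v_esc = √(2GM / r).
v_esc = √(2 · 1.001e+17 / 4e+09) m/s ≈ 7075 m/s = 7.075 km/s.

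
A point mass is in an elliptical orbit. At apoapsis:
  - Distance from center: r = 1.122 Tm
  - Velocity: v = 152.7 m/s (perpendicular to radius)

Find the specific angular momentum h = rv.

Convert to SI: r = 1.122 Tm = 1.122e+12 m.
With v perpendicular to r, h = r · v.
h = 1.122e+12 · 152.7 m²/s ≈ 1.713e+14 m²/s.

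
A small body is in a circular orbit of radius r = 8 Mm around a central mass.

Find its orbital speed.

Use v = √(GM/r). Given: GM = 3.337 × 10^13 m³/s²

Convert to SI: r = 8 Mm = 8e+06 m.
For a circular orbit, gravity supplies the centripetal force, so v = √(GM / r).
v = √(3.337e+13 / 8e+06) m/s ≈ 2042 m/s = 2.042 km/s.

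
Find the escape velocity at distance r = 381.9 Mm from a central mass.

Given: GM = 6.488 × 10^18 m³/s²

Convert to SI: r = 381.9 Mm = 3.819e+08 m.
Escape velocity comes from setting total energy to zero: ½v² − GM/r = 0 ⇒ v_esc = √(2GM / r).
v_esc = √(2 · 6.488e+18 / 3.819e+08) m/s ≈ 1.843e+05 m/s = 184.3 km/s.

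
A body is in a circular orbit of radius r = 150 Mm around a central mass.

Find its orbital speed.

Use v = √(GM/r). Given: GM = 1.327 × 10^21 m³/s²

Convert to SI: r = 150 Mm = 1.5e+08 m.
For a circular orbit, gravity supplies the centripetal force, so v = √(GM / r).
v = √(1.327e+21 / 1.5e+08) m/s ≈ 2.974e+06 m/s = 2974 km/s.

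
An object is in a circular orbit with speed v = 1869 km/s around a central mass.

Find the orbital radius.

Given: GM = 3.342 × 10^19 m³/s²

Convert to SI: v = 1869 km/s = 1.869e+06 m/s.
For a circular orbit, v² = GM / r, so r = GM / v².
r = 3.342e+19 / (1.869e+06)² m ≈ 9.567e+06 m = 9.567 × 10^6 m.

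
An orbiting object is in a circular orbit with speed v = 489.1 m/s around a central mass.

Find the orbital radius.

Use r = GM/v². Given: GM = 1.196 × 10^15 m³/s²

For a circular orbit, v² = GM / r, so r = GM / v².
r = 1.196e+15 / (489.1)² m ≈ 5e+09 m = 5 Gm.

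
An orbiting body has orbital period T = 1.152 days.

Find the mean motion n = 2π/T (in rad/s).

Convert to SI: T = 1.152 days = 99532.8 s.
n = 2π / T.
n = 2π / 99532.8 s ≈ 6.313e-05 rad/s.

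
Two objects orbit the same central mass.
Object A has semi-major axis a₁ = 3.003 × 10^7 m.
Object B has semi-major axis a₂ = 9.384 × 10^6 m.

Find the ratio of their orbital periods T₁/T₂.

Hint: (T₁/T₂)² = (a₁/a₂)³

From Kepler's third law, (T₁/T₂)² = (a₁/a₂)³, so T₁/T₂ = (a₁/a₂)^(3/2).
a₁/a₂ = 3.003e+07 / 9.384e+06 = 3.20013.
T₁/T₂ = (3.20013)^(3/2) ≈ 5.725.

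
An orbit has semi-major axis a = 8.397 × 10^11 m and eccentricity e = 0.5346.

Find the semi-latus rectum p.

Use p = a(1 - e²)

p = a (1 − e²).
p = 8.397e+11 · (1 − (0.5346)²) = 8.397e+11 · 0.714203 ≈ 5.997e+11 m = 5.997 × 10^11 m.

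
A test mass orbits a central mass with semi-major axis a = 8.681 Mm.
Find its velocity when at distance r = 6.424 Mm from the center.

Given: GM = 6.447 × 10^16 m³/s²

Convert to SI: a = 8.681 Mm = 8.681e+06 m; r = 6.424 Mm = 6.424e+06 m.
Vis-viva: v = √(GM · (2/r − 1/a)).
2/r − 1/a = 2/6.424e+06 − 1/8.681e+06 = 1.96138e-07 m⁻¹.
v = √(6.447e+16 · 1.96138e-07) m/s ≈ 1.125e+05 m/s = 112.5 km/s.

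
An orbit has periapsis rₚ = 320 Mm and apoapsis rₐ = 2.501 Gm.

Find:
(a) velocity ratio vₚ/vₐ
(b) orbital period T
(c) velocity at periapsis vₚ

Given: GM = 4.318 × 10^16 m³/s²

Convert to SI: rₚ = 320 Mm = 3.2e+08 m; rₐ = 2.501 Gm = 2.501e+09 m.
(a) Conservation of angular momentum (rₚvₚ = rₐvₐ) gives vₚ/vₐ = rₐ/rₚ = 2.501e+09/3.2e+08 ≈ 7.816
(b) With a = (rₚ + rₐ)/2 = 1.4105e+09 m, T = 2π √(a³/GM) = 2π √((1.4105e+09)³/4.318e+16) s ≈ 1.602e+06 s
(c) With a = (rₚ + rₐ)/2 = 1.4105e+09 m, vₚ = √(GM (2/rₚ − 1/a)) = √(4.318e+16 · (2/3.2e+08 − 1/1.4105e+09)) m/s ≈ 1.547e+04 m/s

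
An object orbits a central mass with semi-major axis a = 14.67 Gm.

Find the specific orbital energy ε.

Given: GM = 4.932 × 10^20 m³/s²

Convert to SI: a = 14.67 Gm = 1.467e+10 m.
ε = −GM / (2a).
ε = −4.932e+20 / (2 · 1.467e+10) J/kg ≈ -1.681e+10 J/kg = -16.81 GJ/kg.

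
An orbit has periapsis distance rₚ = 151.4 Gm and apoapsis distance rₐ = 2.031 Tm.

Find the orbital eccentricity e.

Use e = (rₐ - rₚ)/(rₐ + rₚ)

Convert to SI: rₚ = 151.4 Gm = 1.514e+11 m; rₐ = 2.031 Tm = 2.031e+12 m.
e = (rₐ − rₚ) / (rₐ + rₚ).
e = (2.031e+12 − 1.514e+11) / (2.031e+12 + 1.514e+11) = 1.8796e+12 / 2.1824e+12 ≈ 0.8613.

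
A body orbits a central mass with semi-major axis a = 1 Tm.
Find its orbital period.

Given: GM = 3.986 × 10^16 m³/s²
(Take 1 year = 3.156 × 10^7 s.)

Convert to SI: a = 1 Tm = 1e+12 m.
Kepler's third law: T = 2π √(a³ / GM).
Substituting a = 1e+12 m and GM = 3.986e+16 m³/s²:
T = 2π √((1e+12)³ / 3.986e+16) s
T ≈ 3.147e+10 s = 997.2 years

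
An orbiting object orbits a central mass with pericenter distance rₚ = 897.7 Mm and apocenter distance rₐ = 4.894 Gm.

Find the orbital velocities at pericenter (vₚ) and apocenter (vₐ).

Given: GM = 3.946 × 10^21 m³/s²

Convert to SI: rₚ = 897.7 Mm = 8.977e+08 m; rₐ = 4.894 Gm = 4.894e+09 m.
Use the vis-viva equation v² = GM(2/r − 1/a) with a = (rₚ + rₐ)/2 = (8.977e+08 + 4.894e+09)/2 = 2.89585e+09 m.
vₚ = √(GM · (2/rₚ − 1/a)) = √(3.946e+21 · (2/8.977e+08 − 1/2.89585e+09)) m/s ≈ 2.726e+06 m/s = 2726 km/s.
vₐ = √(GM · (2/rₐ − 1/a)) = √(3.946e+21 · (2/4.894e+09 − 1/2.89585e+09)) m/s ≈ 4.999e+05 m/s = 499.9 km/s.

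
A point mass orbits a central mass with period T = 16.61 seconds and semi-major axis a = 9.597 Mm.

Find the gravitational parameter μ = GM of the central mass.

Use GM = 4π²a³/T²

Convert to SI: a = 9.597 Mm = 9.597e+06 m.
GM = 4π² · a³ / T².
GM = 4π² · (9.597e+06)³ / (16.61)² m³/s² ≈ 1.265e+20 m³/s² = 1.265 × 10^20 m³/s².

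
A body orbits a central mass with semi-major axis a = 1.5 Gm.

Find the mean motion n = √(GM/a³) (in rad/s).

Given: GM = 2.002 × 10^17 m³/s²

Convert to SI: a = 1.5 Gm = 1.5e+09 m.
n = √(GM / a³).
n = √(2.002e+17 / (1.5e+09)³) rad/s ≈ 7.702e-06 rad/s.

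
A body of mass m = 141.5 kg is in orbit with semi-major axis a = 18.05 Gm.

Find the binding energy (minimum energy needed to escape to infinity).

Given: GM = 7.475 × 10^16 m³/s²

Convert to SI: a = 18.05 Gm = 1.805e+10 m.
Total orbital energy is E = −GMm/(2a); binding energy is E_bind = −E = GMm/(2a).
E_bind = 7.475e+16 · 141.5 / (2 · 1.805e+10) J ≈ 2.93e+08 J = 293 MJ.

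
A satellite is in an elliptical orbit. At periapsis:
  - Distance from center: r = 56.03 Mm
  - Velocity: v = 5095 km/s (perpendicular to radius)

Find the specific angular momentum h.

Convert to SI: r = 56.03 Mm = 5.603e+07 m; v = 5095 km/s = 5.095e+06 m/s.
With v perpendicular to r, h = r · v.
h = 5.603e+07 · 5.095e+06 m²/s ≈ 2.855e+14 m²/s.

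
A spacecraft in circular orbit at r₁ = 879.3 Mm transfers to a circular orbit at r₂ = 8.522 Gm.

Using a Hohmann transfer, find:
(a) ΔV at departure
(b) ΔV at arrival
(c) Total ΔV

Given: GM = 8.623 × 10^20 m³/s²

Convert to SI: r₁ = 879.3 Mm = 8.793e+08 m; r₂ = 8.522 Gm = 8.522e+09 m.
Transfer semi-major axis: a_t = (r₁ + r₂)/2 = (8.793e+08 + 8.522e+09)/2 = 4.70065e+09 m.
Circular speeds: v₁ = √(GM/r₁) = 990286 m/s, v₂ = √(GM/r₂) = 318096 m/s.
Transfer speeds (vis-viva v² = GM(2/r − 1/a_t)): v₁ᵗ = 1.33338e+06 m/s, v₂ᵗ = 137578 m/s.
(a) ΔV₁ = |v₁ᵗ − v₁| ≈ 3.431e+05 m/s = 343.1 km/s.
(b) ΔV₂ = |v₂ − v₂ᵗ| ≈ 1.805e+05 m/s = 180.5 km/s.
(c) ΔV_total = ΔV₁ + ΔV₂ ≈ 5.236e+05 m/s = 523.6 km/s.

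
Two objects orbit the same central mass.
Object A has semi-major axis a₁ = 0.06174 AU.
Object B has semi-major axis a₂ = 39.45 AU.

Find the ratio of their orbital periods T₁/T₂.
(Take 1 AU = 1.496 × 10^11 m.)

Convert to SI: a₁ = 0.06174 AU = 9.2363e+09 m; a₂ = 39.45 AU = 5.90172e+12 m.
From Kepler's third law, (T₁/T₂)² = (a₁/a₂)³, so T₁/T₂ = (a₁/a₂)^(3/2).
a₁/a₂ = 9.2363e+09 / 5.90172e+12 = 0.00156502.
T₁/T₂ = (0.00156502)^(3/2) ≈ 6.191e-05.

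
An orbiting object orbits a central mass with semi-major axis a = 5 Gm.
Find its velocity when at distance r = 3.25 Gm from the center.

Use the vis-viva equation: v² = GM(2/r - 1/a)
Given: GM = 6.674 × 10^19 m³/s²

Convert to SI: a = 5 Gm = 5e+09 m; r = 3.25 Gm = 3.25e+09 m.
Vis-viva: v = √(GM · (2/r − 1/a)).
2/r − 1/a = 2/3.25e+09 − 1/5e+09 = 4.15385e-10 m⁻¹.
v = √(6.674e+19 · 4.15385e-10) m/s ≈ 1.665e+05 m/s = 166.5 km/s.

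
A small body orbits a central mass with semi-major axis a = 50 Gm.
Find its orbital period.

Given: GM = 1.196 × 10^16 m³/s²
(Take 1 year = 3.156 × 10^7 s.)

Convert to SI: a = 50 Gm = 5e+10 m.
Kepler's third law: T = 2π √(a³ / GM).
Substituting a = 5e+10 m and GM = 1.196e+16 m³/s²:
T = 2π √((5e+10)³ / 1.196e+16) s
T ≈ 6.423e+08 s = 20.35 years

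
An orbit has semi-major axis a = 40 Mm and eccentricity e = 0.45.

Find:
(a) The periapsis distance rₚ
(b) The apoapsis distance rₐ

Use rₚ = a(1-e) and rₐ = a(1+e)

Convert to SI: a = 40 Mm = 4e+07 m.
(a) rₚ = a(1 − e) = 4e+07 · (1 − 0.45) = 4e+07 · 0.55 ≈ 2.2e+07 m = 22 Mm.
(b) rₐ = a(1 + e) = 4e+07 · (1 + 0.45) = 4e+07 · 1.45 ≈ 5.8e+07 m = 58 Mm.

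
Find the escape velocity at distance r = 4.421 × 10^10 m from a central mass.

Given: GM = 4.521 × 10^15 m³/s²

Escape velocity comes from setting total energy to zero: ½v² − GM/r = 0 ⇒ v_esc = √(2GM / r).
v_esc = √(2 · 4.521e+15 / 4.421e+10) m/s ≈ 452.2 m/s = 452.2 m/s.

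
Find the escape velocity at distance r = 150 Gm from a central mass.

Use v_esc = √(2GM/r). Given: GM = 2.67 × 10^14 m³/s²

Convert to SI: r = 150 Gm = 1.5e+11 m.
Escape velocity comes from setting total energy to zero: ½v² − GM/r = 0 ⇒ v_esc = √(2GM / r).
v_esc = √(2 · 2.67e+14 / 1.5e+11) m/s ≈ 59.67 m/s = 59.67 m/s.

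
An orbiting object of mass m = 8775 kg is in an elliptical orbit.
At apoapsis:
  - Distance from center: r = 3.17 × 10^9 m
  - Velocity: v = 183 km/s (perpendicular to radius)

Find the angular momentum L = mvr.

Convert to SI: v = 183 km/s = 183000 m/s.
Since v is perpendicular to r, L = m · v · r.
L = 8775 · 183000 · 3.17e+09 kg·m²/s ≈ 5.09e+18 kg·m²/s.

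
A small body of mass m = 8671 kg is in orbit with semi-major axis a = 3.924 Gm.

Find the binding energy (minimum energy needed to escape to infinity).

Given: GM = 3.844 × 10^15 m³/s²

Convert to SI: a = 3.924 Gm = 3.924e+09 m.
Total orbital energy is E = −GMm/(2a); binding energy is E_bind = −E = GMm/(2a).
E_bind = 3.844e+15 · 8671 / (2 · 3.924e+09) J ≈ 4.247e+09 J = 4.247 GJ.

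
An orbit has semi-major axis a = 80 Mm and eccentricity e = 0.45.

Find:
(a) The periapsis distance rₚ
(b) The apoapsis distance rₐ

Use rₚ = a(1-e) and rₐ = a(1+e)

Convert to SI: a = 80 Mm = 8e+07 m.
(a) rₚ = a(1 − e) = 8e+07 · (1 − 0.45) = 8e+07 · 0.55 ≈ 4.4e+07 m = 44 Mm.
(b) rₐ = a(1 + e) = 8e+07 · (1 + 0.45) = 8e+07 · 1.45 ≈ 1.16e+08 m = 116 Mm.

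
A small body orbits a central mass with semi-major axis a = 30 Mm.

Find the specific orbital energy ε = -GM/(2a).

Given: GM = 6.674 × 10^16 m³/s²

Convert to SI: a = 30 Mm = 3e+07 m.
ε = −GM / (2a).
ε = −6.674e+16 / (2 · 3e+07) J/kg ≈ -1.112e+09 J/kg = -1.112 GJ/kg.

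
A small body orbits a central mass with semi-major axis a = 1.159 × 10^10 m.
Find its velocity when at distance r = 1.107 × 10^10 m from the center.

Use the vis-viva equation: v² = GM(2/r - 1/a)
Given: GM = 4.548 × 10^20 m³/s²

Vis-viva: v = √(GM · (2/r − 1/a)).
2/r − 1/a = 2/1.107e+10 − 1/1.159e+10 = 9.43872e-11 m⁻¹.
v = √(4.548e+20 · 9.43872e-11) m/s ≈ 2.072e+05 m/s = 207.2 km/s.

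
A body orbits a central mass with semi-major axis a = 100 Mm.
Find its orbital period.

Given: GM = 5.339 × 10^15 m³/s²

Convert to SI: a = 100 Mm = 1e+08 m.
Kepler's third law: T = 2π √(a³ / GM).
Substituting a = 1e+08 m and GM = 5.339e+15 m³/s²:
T = 2π √((1e+08)³ / 5.339e+15) s
T ≈ 8.599e+04 s = 23.89 hours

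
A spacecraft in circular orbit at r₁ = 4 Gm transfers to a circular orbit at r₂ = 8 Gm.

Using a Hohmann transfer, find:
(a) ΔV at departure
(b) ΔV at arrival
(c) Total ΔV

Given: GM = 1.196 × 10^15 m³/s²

Convert to SI: r₁ = 4 Gm = 4e+09 m; r₂ = 8 Gm = 8e+09 m.
Transfer semi-major axis: a_t = (r₁ + r₂)/2 = (4e+09 + 8e+09)/2 = 6e+09 m.
Circular speeds: v₁ = √(GM/r₁) = 546.809 m/s, v₂ = √(GM/r₂) = 386.652 m/s.
Transfer speeds (vis-viva v² = GM(2/r − 1/a_t)): v₁ᵗ = 631.401 m/s, v₂ᵗ = 315.7 m/s.
(a) ΔV₁ = |v₁ᵗ − v₁| ≈ 84.59 m/s = 84.59 m/s.
(b) ΔV₂ = |v₂ − v₂ᵗ| ≈ 70.95 m/s = 70.95 m/s.
(c) ΔV_total = ΔV₁ + ΔV₂ ≈ 155.5 m/s = 155.5 m/s.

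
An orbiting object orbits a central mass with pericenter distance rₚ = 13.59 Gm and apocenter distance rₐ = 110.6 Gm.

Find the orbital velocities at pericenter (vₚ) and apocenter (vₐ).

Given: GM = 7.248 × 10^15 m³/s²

Convert to SI: rₚ = 13.59 Gm = 1.359e+10 m; rₐ = 110.6 Gm = 1.106e+11 m.
Use the vis-viva equation v² = GM(2/r − 1/a) with a = (rₚ + rₐ)/2 = (1.359e+10 + 1.106e+11)/2 = 6.2095e+10 m.
vₚ = √(GM · (2/rₚ − 1/a)) = √(7.248e+15 · (2/1.359e+10 − 1/6.2095e+10)) m/s ≈ 974.6 m/s = 974.6 m/s.
vₐ = √(GM · (2/rₐ − 1/a)) = √(7.248e+15 · (2/1.106e+11 − 1/6.2095e+10)) m/s ≈ 119.8 m/s = 119.8 m/s.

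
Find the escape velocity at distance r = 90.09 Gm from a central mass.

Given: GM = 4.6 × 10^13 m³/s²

Convert to SI: r = 90.09 Gm = 9.009e+10 m.
Escape velocity comes from setting total energy to zero: ½v² − GM/r = 0 ⇒ v_esc = √(2GM / r).
v_esc = √(2 · 4.6e+13 / 9.009e+10) m/s ≈ 31.96 m/s = 31.96 m/s.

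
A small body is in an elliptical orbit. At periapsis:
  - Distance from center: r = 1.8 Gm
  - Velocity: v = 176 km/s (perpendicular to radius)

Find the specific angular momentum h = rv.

Convert to SI: r = 1.8 Gm = 1.8e+09 m; v = 176 km/s = 176000 m/s.
With v perpendicular to r, h = r · v.
h = 1.8e+09 · 176000 m²/s ≈ 3.168e+14 m²/s.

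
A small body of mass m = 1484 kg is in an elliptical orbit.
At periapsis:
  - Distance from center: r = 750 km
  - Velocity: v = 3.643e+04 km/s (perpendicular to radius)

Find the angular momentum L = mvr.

Convert to SI: r = 750 km = 750000 m; v = 3.643e+04 km/s = 3.643e+07 m/s.
Since v is perpendicular to r, L = m · v · r.
L = 1484 · 3.643e+07 · 750000 kg·m²/s ≈ 4.055e+16 kg·m²/s.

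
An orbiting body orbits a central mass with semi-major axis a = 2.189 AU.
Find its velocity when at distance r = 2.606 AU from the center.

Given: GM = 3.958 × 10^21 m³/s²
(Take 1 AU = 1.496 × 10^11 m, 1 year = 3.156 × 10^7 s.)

Convert to SI: a = 2.189 AU = 3.27474e+11 m; r = 2.606 AU = 3.89858e+11 m.
Vis-viva: v = √(GM · (2/r − 1/a)).
2/r − 1/a = 2/3.89858e+11 − 1/3.27474e+11 = 2.0764e-12 m⁻¹.
v = √(3.958e+21 · 2.0764e-12) m/s ≈ 9.066e+04 m/s = 19.12 AU/year.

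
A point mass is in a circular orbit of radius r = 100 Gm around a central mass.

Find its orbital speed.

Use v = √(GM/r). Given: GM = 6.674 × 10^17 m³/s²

Convert to SI: r = 100 Gm = 1e+11 m.
For a circular orbit, gravity supplies the centripetal force, so v = √(GM / r).
v = √(6.674e+17 / 1e+11) m/s ≈ 2583 m/s = 2.583 km/s.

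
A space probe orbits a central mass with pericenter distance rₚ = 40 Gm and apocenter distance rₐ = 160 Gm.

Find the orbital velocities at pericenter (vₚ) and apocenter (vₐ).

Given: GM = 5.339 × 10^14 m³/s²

Convert to SI: rₚ = 40 Gm = 4e+10 m; rₐ = 160 Gm = 1.6e+11 m.
Use the vis-viva equation v² = GM(2/r − 1/a) with a = (rₚ + rₐ)/2 = (4e+10 + 1.6e+11)/2 = 1e+11 m.
vₚ = √(GM · (2/rₚ − 1/a)) = √(5.339e+14 · (2/4e+10 − 1/1e+11)) m/s ≈ 146.1 m/s = 146.1 m/s.
vₐ = √(GM · (2/rₐ − 1/a)) = √(5.339e+14 · (2/1.6e+11 − 1/1e+11)) m/s ≈ 36.53 m/s = 36.53 m/s.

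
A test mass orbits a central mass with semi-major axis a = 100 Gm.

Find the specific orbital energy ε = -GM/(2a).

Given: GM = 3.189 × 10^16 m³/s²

Convert to SI: a = 100 Gm = 1e+11 m.
ε = −GM / (2a).
ε = −3.189e+16 / (2 · 1e+11) J/kg ≈ -1.594e+05 J/kg = -159.4 kJ/kg.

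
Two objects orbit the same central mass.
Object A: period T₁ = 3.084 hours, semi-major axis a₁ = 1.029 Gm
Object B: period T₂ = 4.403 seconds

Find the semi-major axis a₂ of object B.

Convert to SI: T₁ = 3.084 hours = 11102.4 s; a₁ = 1.029 Gm = 1.029e+09 m.
Kepler's third law: (T₁/T₂)² = (a₁/a₂)³ ⇒ a₂ = a₁ · (T₂/T₁)^(2/3).
T₂/T₁ = 4.403 / 11102.4 = 0.000396581.
a₂ = 1.029e+09 · (0.000396581)^(2/3) m ≈ 5.554e+06 m = 5.554 Mm.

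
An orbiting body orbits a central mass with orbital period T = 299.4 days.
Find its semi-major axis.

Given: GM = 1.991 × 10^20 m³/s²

Convert to SI: T = 299.4 days = 2.58682e+07 s.
Invert Kepler's third law: a = (GM · T² / (4π²))^(1/3).
Substituting T = 2.58682e+07 s and GM = 1.991e+20 m³/s²:
a = (1.991e+20 · (2.58682e+07)² / (4π²))^(1/3) m
a ≈ 1.5e+11 m = 150 Gm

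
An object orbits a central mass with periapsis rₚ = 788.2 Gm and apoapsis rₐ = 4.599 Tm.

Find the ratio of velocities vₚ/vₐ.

Convert to SI: rₚ = 788.2 Gm = 7.882e+11 m; rₐ = 4.599 Tm = 4.599e+12 m.
Conservation of angular momentum gives rₚvₚ = rₐvₐ, so vₚ/vₐ = rₐ/rₚ.
vₚ/vₐ = 4.599e+12 / 7.882e+11 ≈ 5.835.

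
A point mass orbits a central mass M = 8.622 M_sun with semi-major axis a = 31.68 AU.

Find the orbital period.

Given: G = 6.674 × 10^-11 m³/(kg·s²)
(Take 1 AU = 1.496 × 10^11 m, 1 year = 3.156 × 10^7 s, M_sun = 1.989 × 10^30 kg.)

Convert to SI: a = 31.68 AU = 4.73933e+12 m; M = 8.622 M_sun = 1.71492e+31 kg.
GM = G · M = 6.674e-11 · 1.71492e+31 = 1.14453e+21 m³/s².
Kepler's third law: T = 2π √(a³ / GM).
Substituting a = 4.73933e+12 m and GM = 1.14453e+21 m³/s²:
T = 2π √((4.73933e+12)³ / 1.14453e+21) s
T ≈ 1.916e+09 s = 60.72 years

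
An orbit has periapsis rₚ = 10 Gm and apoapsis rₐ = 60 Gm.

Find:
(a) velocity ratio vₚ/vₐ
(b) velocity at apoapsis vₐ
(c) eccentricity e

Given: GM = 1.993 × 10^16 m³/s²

Convert to SI: rₚ = 10 Gm = 1e+10 m; rₐ = 60 Gm = 6e+10 m.
(a) Conservation of angular momentum (rₚvₚ = rₐvₐ) gives vₚ/vₐ = rₐ/rₚ = 6e+10/1e+10 ≈ 6
(b) With a = (rₚ + rₐ)/2 = 3.5e+10 m, vₐ = √(GM (2/rₐ − 1/a)) = √(1.993e+16 · (2/6e+10 − 1/3.5e+10)) m/s ≈ 308.1 m/s
(c) e = (rₐ − rₚ)/(rₐ + rₚ) = (6e+10 − 1e+10)/(6e+10 + 1e+10) ≈ 0.7143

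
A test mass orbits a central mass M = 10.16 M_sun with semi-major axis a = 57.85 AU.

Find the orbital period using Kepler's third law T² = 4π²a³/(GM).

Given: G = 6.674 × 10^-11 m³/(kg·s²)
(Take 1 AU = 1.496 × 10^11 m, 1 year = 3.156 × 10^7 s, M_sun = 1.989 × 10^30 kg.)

Convert to SI: a = 57.85 AU = 8.65436e+12 m; M = 10.16 M_sun = 2.02082e+31 kg.
GM = G · M = 6.674e-11 · 2.02082e+31 = 1.3487e+21 m³/s².
Kepler's third law: T = 2π √(a³ / GM).
Substituting a = 8.65436e+12 m and GM = 1.3487e+21 m³/s²:
T = 2π √((8.65436e+12)³ / 1.3487e+21) s
T ≈ 4.356e+09 s = 138 years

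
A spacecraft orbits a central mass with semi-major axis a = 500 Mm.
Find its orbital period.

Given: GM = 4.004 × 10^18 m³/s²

Convert to SI: a = 500 Mm = 5e+08 m.
Kepler's third law: T = 2π √(a³ / GM).
Substituting a = 5e+08 m and GM = 4.004e+18 m³/s²:
T = 2π √((5e+08)³ / 4.004e+18) s
T ≈ 3.511e+04 s = 9.752 hours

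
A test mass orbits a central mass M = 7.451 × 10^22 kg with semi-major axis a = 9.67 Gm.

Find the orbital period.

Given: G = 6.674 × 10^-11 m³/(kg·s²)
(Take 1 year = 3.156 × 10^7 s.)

Convert to SI: a = 9.67 Gm = 9.67e+09 m.
GM = G · M = 6.674e-11 · 7.451e+22 = 4.9728e+12 m³/s².
Kepler's third law: T = 2π √(a³ / GM).
Substituting a = 9.67e+09 m and GM = 4.9728e+12 m³/s²:
T = 2π √((9.67e+09)³ / 4.9728e+12) s
T ≈ 2.679e+09 s = 84.9 years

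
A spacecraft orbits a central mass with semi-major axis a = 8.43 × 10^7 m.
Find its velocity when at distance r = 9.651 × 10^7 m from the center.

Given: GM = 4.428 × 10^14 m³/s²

Vis-viva: v = √(GM · (2/r − 1/a)).
2/r − 1/a = 2/9.651e+07 − 1/8.43e+07 = 8.86084e-09 m⁻¹.
v = √(4.428e+14 · 8.86084e-09) m/s ≈ 1981 m/s = 1.981 km/s.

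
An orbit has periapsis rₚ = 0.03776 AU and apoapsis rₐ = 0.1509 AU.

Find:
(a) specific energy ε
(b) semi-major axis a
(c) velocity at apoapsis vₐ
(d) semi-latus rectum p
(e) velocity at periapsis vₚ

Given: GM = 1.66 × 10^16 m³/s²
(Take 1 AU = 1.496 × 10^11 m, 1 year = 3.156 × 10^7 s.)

Convert to SI: rₚ = 0.03776 AU = 5.6489e+09 m; rₐ = 0.1509 AU = 2.25746e+10 m.
(a) With a = (rₚ + rₐ)/2 = 1.41118e+10 m, ε = −GM/(2a) = −1.66e+16/(2 · 1.41118e+10) J/kg ≈ -5.882e+05 J/kg
(b) a = (rₚ + rₐ)/2 = (5.6489e+09 + 2.25746e+10)/2 ≈ 1.411e+10 m
(c) With a = (rₚ + rₐ)/2 = 1.41118e+10 m, vₐ = √(GM (2/rₐ − 1/a)) = √(1.66e+16 · (2/2.25746e+10 − 1/1.41118e+10)) m/s ≈ 542.5 m/s
(d) From a = (rₚ + rₐ)/2 = 1.41118e+10 m and e = (rₐ − rₚ)/(rₐ + rₚ) = 0.599703, p = a(1 − e²) = 1.41118e+10 · (1 − (0.599703)²) ≈ 9.037e+09 m
(e) With a = (rₚ + rₐ)/2 = 1.41118e+10 m, vₚ = √(GM (2/rₚ − 1/a)) = √(1.66e+16 · (2/5.6489e+09 − 1/1.41118e+10)) m/s ≈ 2168 m/s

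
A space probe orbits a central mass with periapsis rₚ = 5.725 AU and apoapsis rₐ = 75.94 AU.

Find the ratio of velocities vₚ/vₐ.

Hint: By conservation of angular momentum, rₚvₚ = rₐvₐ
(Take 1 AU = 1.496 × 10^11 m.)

Convert to SI: rₚ = 5.725 AU = 8.5646e+11 m; rₐ = 75.94 AU = 1.13606e+13 m.
Conservation of angular momentum gives rₚvₚ = rₐvₐ, so vₚ/vₐ = rₐ/rₚ.
vₚ/vₐ = 1.13606e+13 / 8.5646e+11 ≈ 13.26.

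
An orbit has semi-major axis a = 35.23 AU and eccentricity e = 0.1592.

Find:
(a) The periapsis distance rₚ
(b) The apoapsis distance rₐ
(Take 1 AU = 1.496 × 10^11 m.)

Convert to SI: a = 35.23 AU = 5.27041e+12 m.
(a) rₚ = a(1 − e) = 5.27041e+12 · (1 − 0.1592) = 5.27041e+12 · 0.8408 ≈ 4.431e+12 m = 29.62 AU.
(b) rₐ = a(1 + e) = 5.27041e+12 · (1 + 0.1592) = 5.27041e+12 · 1.1592 ≈ 6.109e+12 m = 40.84 AU.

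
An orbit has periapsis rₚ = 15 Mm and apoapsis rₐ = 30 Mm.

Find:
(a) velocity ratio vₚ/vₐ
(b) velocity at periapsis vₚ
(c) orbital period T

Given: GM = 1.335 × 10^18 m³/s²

Convert to SI: rₚ = 15 Mm = 1.5e+07 m; rₐ = 30 Mm = 3e+07 m.
(a) Conservation of angular momentum (rₚvₚ = rₐvₐ) gives vₚ/vₐ = rₐ/rₚ = 3e+07/1.5e+07 ≈ 2
(b) With a = (rₚ + rₐ)/2 = 2.25e+07 m, vₚ = √(GM (2/rₚ − 1/a)) = √(1.335e+18 · (2/1.5e+07 − 1/2.25e+07)) m/s ≈ 3.445e+05 m/s
(c) With a = (rₚ + rₐ)/2 = 2.25e+07 m, T = 2π √(a³/GM) = 2π √((2.25e+07)³/1.335e+18) s ≈ 580.4 s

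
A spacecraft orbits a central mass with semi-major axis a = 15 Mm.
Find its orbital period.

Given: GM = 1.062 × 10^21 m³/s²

Convert to SI: a = 15 Mm = 1.5e+07 m.
Kepler's third law: T = 2π √(a³ / GM).
Substituting a = 1.5e+07 m and GM = 1.062e+21 m³/s²:
T = 2π √((1.5e+07)³ / 1.062e+21) s
T ≈ 11.2 s = 11.2 seconds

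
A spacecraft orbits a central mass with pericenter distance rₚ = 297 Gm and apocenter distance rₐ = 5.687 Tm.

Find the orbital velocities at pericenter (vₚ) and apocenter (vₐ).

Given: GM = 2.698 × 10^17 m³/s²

Convert to SI: rₚ = 297 Gm = 2.97e+11 m; rₐ = 5.687 Tm = 5.687e+12 m.
Use the vis-viva equation v² = GM(2/r − 1/a) with a = (rₚ + rₐ)/2 = (2.97e+11 + 5.687e+12)/2 = 2.992e+12 m.
vₚ = √(GM · (2/rₚ − 1/a)) = √(2.698e+17 · (2/2.97e+11 − 1/2.992e+12)) m/s ≈ 1314 m/s = 1.314 km/s.
vₐ = √(GM · (2/rₐ − 1/a)) = √(2.698e+17 · (2/5.687e+12 − 1/2.992e+12)) m/s ≈ 68.62 m/s = 68.62 m/s.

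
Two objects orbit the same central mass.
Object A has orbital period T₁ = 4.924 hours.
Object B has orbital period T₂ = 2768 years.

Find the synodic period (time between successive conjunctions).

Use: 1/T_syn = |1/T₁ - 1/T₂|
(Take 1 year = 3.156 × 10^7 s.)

Convert to SI: T₁ = 4.924 hours = 17726.4 s; T₂ = 2768 years = 8.73581e+10 s.
T_syn = |T₁ · T₂ / (T₁ − T₂)|.
T_syn = |17726.4 · 8.73581e+10 / (17726.4 − 8.73581e+10)| s ≈ 1.773e+04 s = 4.924 hours.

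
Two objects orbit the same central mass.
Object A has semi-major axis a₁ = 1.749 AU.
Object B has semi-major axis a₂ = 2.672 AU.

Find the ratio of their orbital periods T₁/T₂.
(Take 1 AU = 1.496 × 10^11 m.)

Convert to SI: a₁ = 1.749 AU = 2.6165e+11 m; a₂ = 2.672 AU = 3.99731e+11 m.
From Kepler's third law, (T₁/T₂)² = (a₁/a₂)³, so T₁/T₂ = (a₁/a₂)^(3/2).
a₁/a₂ = 2.6165e+11 / 3.99731e+11 = 0.654566.
T₁/T₂ = (0.654566)^(3/2) ≈ 0.5296.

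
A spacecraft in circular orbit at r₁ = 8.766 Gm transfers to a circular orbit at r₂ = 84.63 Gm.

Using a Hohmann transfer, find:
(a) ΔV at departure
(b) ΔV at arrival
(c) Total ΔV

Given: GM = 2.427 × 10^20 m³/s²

Convert to SI: r₁ = 8.766 Gm = 8.766e+09 m; r₂ = 84.63 Gm = 8.463e+10 m.
Transfer semi-major axis: a_t = (r₁ + r₂)/2 = (8.766e+09 + 8.463e+10)/2 = 4.6698e+10 m.
Circular speeds: v₁ = √(GM/r₁) = 166393 m/s, v₂ = √(GM/r₂) = 53551.6 m/s.
Transfer speeds (vis-viva v² = GM(2/r − 1/a_t)): v₁ᵗ = 224000 m/s, v₂ᵗ = 23201.9 m/s.
(a) ΔV₁ = |v₁ᵗ − v₁| ≈ 5.761e+04 m/s = 57.61 km/s.
(b) ΔV₂ = |v₂ − v₂ᵗ| ≈ 3.035e+04 m/s = 30.35 km/s.
(c) ΔV_total = ΔV₁ + ΔV₂ ≈ 8.796e+04 m/s = 87.96 km/s.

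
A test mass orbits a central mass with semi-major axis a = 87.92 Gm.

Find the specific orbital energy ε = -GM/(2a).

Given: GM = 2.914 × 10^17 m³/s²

Convert to SI: a = 87.92 Gm = 8.792e+10 m.
ε = −GM / (2a).
ε = −2.914e+17 / (2 · 8.792e+10) J/kg ≈ -1.657e+06 J/kg = -1.657 MJ/kg.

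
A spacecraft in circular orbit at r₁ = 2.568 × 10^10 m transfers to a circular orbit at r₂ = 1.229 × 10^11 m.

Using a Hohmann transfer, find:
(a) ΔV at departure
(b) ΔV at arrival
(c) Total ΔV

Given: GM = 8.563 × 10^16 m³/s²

Transfer semi-major axis: a_t = (r₁ + r₂)/2 = (2.568e+10 + 1.229e+11)/2 = 7.429e+10 m.
Circular speeds: v₁ = √(GM/r₁) = 1826.06 m/s, v₂ = √(GM/r₂) = 834.713 m/s.
Transfer speeds (vis-viva v² = GM(2/r − 1/a_t)): v₁ᵗ = 2348.69 m/s, v₂ᵗ = 490.76 m/s.
(a) ΔV₁ = |v₁ᵗ − v₁| ≈ 522.6 m/s = 522.6 m/s.
(b) ΔV₂ = |v₂ − v₂ᵗ| ≈ 344 m/s = 344 m/s.
(c) ΔV_total = ΔV₁ + ΔV₂ ≈ 866.6 m/s = 866.6 m/s.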